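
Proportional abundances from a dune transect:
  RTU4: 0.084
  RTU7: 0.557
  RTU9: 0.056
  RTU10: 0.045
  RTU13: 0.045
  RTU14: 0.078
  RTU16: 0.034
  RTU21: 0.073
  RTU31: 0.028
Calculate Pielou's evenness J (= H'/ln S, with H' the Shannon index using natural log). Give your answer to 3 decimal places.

0.719

H' = −Σ pᵢ ln pᵢ = −((-0.20806) + (-0.32595) + (-0.16141) + (-0.13955) + (-0.13955) + (-0.19898) + (-0.11497) + (-0.19106) + (-0.10012)) = 1.57965 (working shown to 5 dp, full precision carried).
With S = 9 species, ln S = 2.19722, so J = 1.57965/2.19722 = 0.71893, i.e. 0.719 to 3 decimal places.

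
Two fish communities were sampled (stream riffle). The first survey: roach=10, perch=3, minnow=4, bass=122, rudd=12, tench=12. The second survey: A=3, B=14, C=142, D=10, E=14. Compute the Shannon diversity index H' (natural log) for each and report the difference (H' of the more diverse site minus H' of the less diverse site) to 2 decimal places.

0.12

The first survey: N=163, proportions 0.06135, 0.018405, 0.02454, 0.748466, 0.07362, 0.07362, giving H' = 0.936724 (working shown to 6 dp, full precision carried).
The second survey: N=183, proportions 0.016393, 0.076503, 0.775956, 0.054645, 0.076503, giving H' = 0.816356.
Difference = |0.936724 − 0.816356| = 0.120368, i.e. 0.12 to 2 decimal places.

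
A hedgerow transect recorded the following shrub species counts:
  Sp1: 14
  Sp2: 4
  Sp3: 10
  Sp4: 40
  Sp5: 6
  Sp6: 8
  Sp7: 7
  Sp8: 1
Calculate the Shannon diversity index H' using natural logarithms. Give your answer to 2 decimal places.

Total N = 14+4+10+40+6+8+7+1 = 90, so the proportions are 0.1556, 0.0444, 0.1111, 0.4444, 0.0667, 0.0889, 0.0778, 0.0111 (working shown to 4 dp, full precision carried).
Each pᵢ ln pᵢ term: 0.1556×(-1.8608)=-0.2895, 0.0444×(-3.1135)=-0.1384, 0.1111×(-2.1972)=-0.2441, 0.4444×(-0.8109)=-0.3604, 0.0667×(-2.7081)=-0.1805, 0.0889×(-2.4204)=-0.2151, 0.0778×(-2.5539)=-0.1986, 0.0111×(-4.4998)=-0.0500.
Sum = -1.6767, so H' = 1.68.

1.68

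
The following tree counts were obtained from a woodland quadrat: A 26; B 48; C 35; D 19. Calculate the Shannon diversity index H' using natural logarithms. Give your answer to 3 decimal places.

Total N = 26+48+35+19 = 128, so the proportions are 0.20312, 0.375, 0.27344, 0.14844 (working shown to 5 dp, full precision carried).
Each pᵢ ln pᵢ term: 0.20312×(-1.59393)=-0.32377, 0.375×(-0.98083)=-0.36781, 0.27344×(-1.29668)=-0.35456, 0.14844×(-1.90759)=-0.28316.
Sum = -1.32930, so H' = 1.329.

1.329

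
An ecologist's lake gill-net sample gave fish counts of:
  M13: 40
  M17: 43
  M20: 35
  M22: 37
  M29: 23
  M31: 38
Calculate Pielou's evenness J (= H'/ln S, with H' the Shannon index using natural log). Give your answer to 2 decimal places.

0.99

Total N = 40+43+35+37+23+38 = 216, so the proportions are 0.1852, 0.1991, 0.162, 0.1713, 0.1065, 0.1759 (working shown to 4 dp, full precision carried).
H' = −Σ pᵢ ln pᵢ = −((-0.3123) + (-0.3213) + (-0.2949) + (-0.3022) + (-0.2385) + (-0.3057)) = 1.7749.
With S = 6 species, ln S = 1.7918, so J = 1.7749/1.7918 = 0.9906, i.e. 0.99 to 2 decimal places.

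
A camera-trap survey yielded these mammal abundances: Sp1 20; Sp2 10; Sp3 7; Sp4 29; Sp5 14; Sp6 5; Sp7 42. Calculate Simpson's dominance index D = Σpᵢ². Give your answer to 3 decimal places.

0.209

Total N = 20+10+7+29+14+5+42 = 127, so the proportions are 0.15748, 0.07874, 0.05512, 0.22835, 0.11024, 0.03937, 0.33071 (working shown to 5 dp, full precision carried).
D = 0.15748² + 0.07874² + 0.05512² + 0.22835² + 0.11024² + 0.03937² + 0.33071² = 0.02480 + 0.00620 + 0.00304 + 0.05214 + 0.01215 + 0.00155 + 0.10937 = 0.20925.
To 3 decimal places, D = 0.209.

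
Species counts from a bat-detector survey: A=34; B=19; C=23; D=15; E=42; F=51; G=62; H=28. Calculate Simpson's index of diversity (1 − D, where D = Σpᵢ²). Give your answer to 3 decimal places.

0.850

Total N = 34+19+23+15+42+51+62+28 = 274, so the proportions are 0.12409, 0.06934, 0.08394, 0.05474, 0.15328, 0.18613, 0.22628, 0.10219 (working shown to 5 dp, full precision carried).
D = 0.12409² + 0.06934² + 0.08394² + 0.05474² + 0.15328² + 0.18613² + 0.22628² + 0.10219² = 0.01540 + 0.00481 + 0.00705 + 0.00300 + 0.02350 + 0.03464 + 0.05120 + 0.01044 = 0.15003.
So 1 − D = 0.84997, i.e. 0.850 to 3 decimal places.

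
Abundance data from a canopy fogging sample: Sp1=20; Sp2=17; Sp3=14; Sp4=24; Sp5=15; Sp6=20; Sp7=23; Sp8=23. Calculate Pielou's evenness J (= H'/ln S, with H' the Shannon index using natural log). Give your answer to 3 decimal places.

Total N = 20+17+14+24+15+20+23+23 = 156, so the proportions are 0.12821, 0.10897, 0.08974, 0.15385, 0.09615, 0.12821, 0.14744, 0.14744 (working shown to 5 dp, full precision carried).
H' = −Σ pᵢ ln pᵢ = −((-0.26335) + (-0.24156) + (-0.21635) + (-0.28797) + (-0.22517) + (-0.26335) + (-0.28225) + (-0.28225)) = 2.06224.
With S = 8 species, ln S = 2.07944, so J = 2.06224/2.07944 = 0.99173, i.e. 0.992 to 3 decimal places.

0.992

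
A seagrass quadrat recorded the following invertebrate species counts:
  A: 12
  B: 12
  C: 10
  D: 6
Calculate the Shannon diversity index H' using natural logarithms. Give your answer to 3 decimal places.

Total N = 12+12+10+6 = 40, so the proportions are 0.3, 0.3, 0.25, 0.15 (working shown to 5 dp, full precision carried).
Each pᵢ ln pᵢ term: 0.3×(-1.20397)=-0.36119, 0.3×(-1.20397)=-0.36119, 0.25×(-1.38629)=-0.34657, 0.15×(-1.89712)=-0.28457.
Sum = -1.35353, so H' = 1.354.

1.354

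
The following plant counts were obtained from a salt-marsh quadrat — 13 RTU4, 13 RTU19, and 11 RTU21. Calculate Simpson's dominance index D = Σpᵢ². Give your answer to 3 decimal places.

Total N = 13+13+11 = 37, so the proportions are 0.35135, 0.35135, 0.2973 (working shown to 5 dp, full precision carried).
D = 0.35135² + 0.35135² + 0.2973² = 0.12345 + 0.12345 + 0.08839 = 0.33528.
To 3 decimal places, D = 0.335.

0.335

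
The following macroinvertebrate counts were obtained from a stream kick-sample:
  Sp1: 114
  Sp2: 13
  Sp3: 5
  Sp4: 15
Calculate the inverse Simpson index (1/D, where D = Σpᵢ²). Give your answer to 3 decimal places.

1.611

Total N = 114+13+5+15 = 147, so the proportions are 0.77551, 0.088435, 0.034014, 0.102041 (working shown to 6 dp, full precision carried).
D = 0.77551² + 0.088435² + 0.034014² + 0.102041² = 0.601416 + 0.007821 + 0.001157 + 0.010412 = 0.620806.
So 1/D = 1.61081, i.e. 1.611 to 3 decimal places.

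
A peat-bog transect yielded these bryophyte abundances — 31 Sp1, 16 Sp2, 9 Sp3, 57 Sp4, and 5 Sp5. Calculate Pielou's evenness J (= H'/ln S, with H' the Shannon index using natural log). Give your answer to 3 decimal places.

Total N = 31+16+9+57+5 = 118, so the proportions are 0.26271, 0.13559, 0.07627, 0.48305, 0.04237 (working shown to 5 dp, full precision carried).
H' = −Σ pᵢ ln pᵢ = −((-0.35117) + (-0.27093) + (-0.19628) + (-0.35148) + (-0.13395)) = 1.30381.
With S = 5 species, ln S = 1.60944, so J = 1.30381/1.60944 = 0.81010, i.e. 0.810 to 3 decimal places.

0.810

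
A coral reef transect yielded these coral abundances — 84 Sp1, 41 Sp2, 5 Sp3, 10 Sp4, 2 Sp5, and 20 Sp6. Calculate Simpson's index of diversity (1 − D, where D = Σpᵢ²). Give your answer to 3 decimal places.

Total N = 84+41+5+10+2+20 = 162, so the proportions are 0.51852, 0.25309, 0.03086, 0.06173, 0.01235, 0.12346 (working shown to 5 dp, full precision carried).
D = 0.51852² + 0.25309² + 0.03086² + 0.06173² + 0.01235² + 0.12346² = 0.26886 + 0.06405 + 0.00095 + 0.00381 + 0.00015 + 0.01524 = 0.35307.
So 1 − D = 0.64693, i.e. 0.647 to 3 decimal places.

0.647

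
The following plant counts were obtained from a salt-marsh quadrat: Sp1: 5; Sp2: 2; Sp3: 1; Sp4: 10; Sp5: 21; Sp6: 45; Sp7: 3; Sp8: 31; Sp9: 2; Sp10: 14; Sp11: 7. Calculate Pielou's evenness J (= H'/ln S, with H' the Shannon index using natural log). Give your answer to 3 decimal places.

Total N = 5+2+1+10+21+45+3+31+2+14+7 = 141, so the proportions are 0.03546, 0.01418, 0.00709, 0.07092, 0.14894, 0.31915, 0.02128, 0.21986, 0.01418, 0.09929, 0.04965 (working shown to 5 dp, full precision carried).
H' = −Σ pᵢ ln pᵢ = −((-0.11842) + (-0.06036) + (-0.03510) + (-0.18767) + (-0.28361) + (-0.36450) + (-0.08192) + (-0.33304) + (-0.06036) + (-0.22933) + (-0.14908)) = 1.90338.
With S = 11 species, ln S = 2.39790, so J = 1.90338/2.39790 = 0.79377, i.e. 0.794 to 3 decimal places.

0.794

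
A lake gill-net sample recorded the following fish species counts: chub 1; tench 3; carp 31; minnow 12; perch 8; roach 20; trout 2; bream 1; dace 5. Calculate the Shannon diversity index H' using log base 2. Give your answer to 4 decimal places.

2.4545

Total N = 1+3+31+12+8+20+2+1+5 = 83, so the proportions are 0.012048, 0.036145, 0.373494, 0.144578, 0.096386, 0.240964, 0.024096, 0.012048, 0.060241 (working shown to 6 dp, full precision carried).
Each pᵢ log₂ pᵢ term: 0.012048×(-6.375039)=-0.076808, 0.036145×(-4.790077)=-0.173135, 0.373494×(-1.420843)=-0.530676, 0.144578×(-2.790077)=-0.403385, 0.096386×(-3.375039)=-0.325305, 0.240964×(-2.053111)=-0.494726, 0.024096×(-5.375039)=-0.129519, 0.012048×(-6.375039)=-0.076808, 0.060241×(-4.053111)=-0.244163.
Sum = -2.454525, so H' = 2.4545.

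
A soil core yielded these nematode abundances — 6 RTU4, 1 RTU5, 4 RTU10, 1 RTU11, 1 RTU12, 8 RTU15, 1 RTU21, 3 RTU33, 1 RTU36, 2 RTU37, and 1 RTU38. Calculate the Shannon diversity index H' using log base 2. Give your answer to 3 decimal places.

Total N = 6+1+4+1+1+8+1+3+1+2+1 = 29, so the proportions are 0.2069, 0.03448, 0.13793, 0.03448, 0.03448, 0.27586, 0.03448, 0.10345, 0.03448, 0.06897, 0.03448 (working shown to 5 dp, full precision carried).
Each pᵢ log₂ pᵢ term: 0.2069×(-2.27302)=-0.47028, 0.03448×(-4.85798)=-0.16752, 0.13793×(-2.85798)=-0.39420, 0.03448×(-4.85798)=-0.16752, 0.03448×(-4.85798)=-0.16752, 0.27586×(-1.85798)=-0.51255, 0.03448×(-4.85798)=-0.16752, 0.10345×(-3.27302)=-0.33859, 0.03448×(-4.85798)=-0.16752, 0.06897×(-3.85798)=-0.26607, 0.03448×(-4.85798)=-0.16752.
Sum = -2.98679, so H' = 2.987.

2.987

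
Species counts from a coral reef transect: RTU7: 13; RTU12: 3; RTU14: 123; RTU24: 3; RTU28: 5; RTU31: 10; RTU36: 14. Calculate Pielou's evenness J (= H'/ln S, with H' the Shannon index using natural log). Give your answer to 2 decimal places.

Total N = 13+3+123+3+5+10+14 = 171, so the proportions are 0.076, 0.0175, 0.7193, 0.0175, 0.0292, 0.0585, 0.0819 (working shown to 4 dp, full precision carried).
H' = −Σ pᵢ ln pᵢ = −((-0.1959) + (-0.0709) + (-0.2370) + (-0.0709) + (-0.1033) + (-0.1660) + (-0.2049)) = 1.0489.
With S = 7 species, ln S = 1.9459, so J = 1.0489/1.9459 = 0.5391, i.e. 0.54 to 2 decimal places.

0.54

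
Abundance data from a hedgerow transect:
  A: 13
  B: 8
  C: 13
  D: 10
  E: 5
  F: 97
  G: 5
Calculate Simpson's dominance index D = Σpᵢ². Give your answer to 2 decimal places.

0.44

Total N = 13+8+13+10+5+97+5 = 151, so the proportions are 0.0861, 0.053, 0.0861, 0.0662, 0.0331, 0.6424, 0.0331 (working shown to 4 dp, full precision carried).
D = 0.0861² + 0.053² + 0.0861² + 0.0662² + 0.0331² + 0.6424² + 0.0331² = 0.0074 + 0.0028 + 0.0074 + 0.0044 + 0.0011 + 0.4127 + 0.0011 = 0.4369.
To 2 decimal places, D = 0.44.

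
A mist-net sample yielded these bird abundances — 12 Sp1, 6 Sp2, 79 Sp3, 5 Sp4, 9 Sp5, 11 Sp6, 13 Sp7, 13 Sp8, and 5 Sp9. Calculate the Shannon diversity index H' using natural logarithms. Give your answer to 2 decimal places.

Total N = 12+6+79+5+9+11+13+13+5 = 153, so the proportions are 0.0784, 0.0392, 0.5163, 0.0327, 0.0588, 0.0719, 0.085, 0.085, 0.0327 (working shown to 4 dp, full precision carried).
Each pᵢ ln pᵢ term: 0.0784×(-2.5455)=-0.1996, 0.0392×(-3.2387)=-0.1270, 0.5163×(-0.6610)=-0.3413, 0.0327×(-3.4210)=-0.1118, 0.0588×(-2.8332)=-0.1667, 0.0719×(-2.6325)=-0.1893, 0.085×(-2.4655)=-0.2095, 0.085×(-2.4655)=-0.2095, 0.0327×(-3.4210)=-0.1118.
Sum = -1.6664, so H' = 1.67.

1.67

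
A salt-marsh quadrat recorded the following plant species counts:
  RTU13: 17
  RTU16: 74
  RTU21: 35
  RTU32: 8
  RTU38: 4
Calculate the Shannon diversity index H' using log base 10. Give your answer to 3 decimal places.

0.525

Total N = 17+74+35+8+4 = 138, so the proportions are 0.12319, 0.53623, 0.25362, 0.05797, 0.02899 (working shown to 5 dp, full precision carried).
Each pᵢ log₁₀ pᵢ term: 0.12319×(-0.90943)=-0.11203, 0.53623×(-0.27065)=-0.14513, 0.25362×(-0.59581)=-0.15111, 0.05797×(-1.23679)=-0.07170, 0.02899×(-1.53782)=-0.04457.
Sum = -0.52454, so H' = 0.525.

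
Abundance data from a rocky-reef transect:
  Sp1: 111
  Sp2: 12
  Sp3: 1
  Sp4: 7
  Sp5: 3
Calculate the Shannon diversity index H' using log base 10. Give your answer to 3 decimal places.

Total N = 111+12+1+7+3 = 134, so the proportions are 0.82836, 0.08955, 0.00746, 0.05224, 0.02239 (working shown to 5 dp, full precision carried).
Each pᵢ log₁₀ pᵢ term: 0.82836×(-0.08178)=-0.06774, 0.08955×(-1.04792)=-0.09384, 0.00746×(-2.12710)=-0.01587, 0.05224×(-1.28201)=-0.06697, 0.02239×(-1.64998)=-0.03694.
Sum = -0.28137, so H' = 0.281.

0.281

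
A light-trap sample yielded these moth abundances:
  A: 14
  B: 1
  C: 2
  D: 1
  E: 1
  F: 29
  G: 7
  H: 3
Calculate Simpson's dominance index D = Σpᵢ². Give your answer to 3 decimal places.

Total N = 14+1+2+1+1+29+7+3 = 58, so the proportions are 0.24138, 0.01724, 0.03448, 0.01724, 0.01724, 0.5, 0.12069, 0.05172 (working shown to 5 dp, full precision carried).
D = 0.24138² + 0.01724² + 0.03448² + 0.01724² + 0.01724² + 0.5² + 0.12069² + 0.05172² = 0.05826 + 0.00030 + 0.00119 + 0.00030 + 0.00030 + 0.25000 + 0.01457 + 0.00268 = 0.32759.
To 3 decimal places, D = 0.328.

0.328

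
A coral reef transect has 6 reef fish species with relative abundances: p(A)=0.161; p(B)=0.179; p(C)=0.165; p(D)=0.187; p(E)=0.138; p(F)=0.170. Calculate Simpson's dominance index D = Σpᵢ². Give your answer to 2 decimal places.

D = 0.161² + 0.179² + 0.165² + 0.187² + 0.138² + 0.17² = 0.0259 + 0.0320 + 0.0272 + 0.0350 + 0.0190 + 0.0289 = 0.1681 (working shown to 4 dp, full precision carried).
To 2 decimal places, D = 0.17.

0.17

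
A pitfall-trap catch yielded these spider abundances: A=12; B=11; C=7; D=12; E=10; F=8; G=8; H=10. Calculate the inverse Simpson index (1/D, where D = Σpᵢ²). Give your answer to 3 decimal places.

Total N = 12+11+7+12+10+8+8+10 = 78, so the proportions are 0.1538462, 0.1410256, 0.0897436, 0.1538462, 0.1282051, 0.1025641, 0.1025641, 0.1282051 (working shown to 7 dp, full precision carried).
D = 0.1538462² + 0.1410256² + 0.0897436² + 0.1538462² + 0.1282051² + 0.1025641² + 0.1025641² + 0.1282051² = 0.0236686 + 0.0198882 + 0.0080539 + 0.0236686 + 0.0164366 + 0.0105194 + 0.0105194 + 0.0164366 = 0.1291913.
So 1/D = 7.74046, i.e. 7.740 to 3 decimal places.

7.740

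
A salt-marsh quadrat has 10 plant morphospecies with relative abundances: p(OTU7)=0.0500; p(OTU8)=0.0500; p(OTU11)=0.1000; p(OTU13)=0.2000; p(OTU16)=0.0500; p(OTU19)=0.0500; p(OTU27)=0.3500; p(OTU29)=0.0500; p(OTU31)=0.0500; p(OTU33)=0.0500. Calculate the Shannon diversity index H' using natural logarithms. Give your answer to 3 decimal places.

1.968

Each pᵢ ln pᵢ term (working shown to 5 dp, full precision carried): 0.05×(-2.99573)=-0.14979, 0.05×(-2.99573)=-0.14979, 0.1×(-2.30259)=-0.23026, 0.2×(-1.60944)=-0.32189, 0.05×(-2.99573)=-0.14979, 0.05×(-2.99573)=-0.14979, 0.35×(-1.04982)=-0.36744, 0.05×(-2.99573)=-0.14979, 0.05×(-2.99573)=-0.14979, 0.05×(-2.99573)=-0.14979.
Sum = -1.96809, so H' = 1.968.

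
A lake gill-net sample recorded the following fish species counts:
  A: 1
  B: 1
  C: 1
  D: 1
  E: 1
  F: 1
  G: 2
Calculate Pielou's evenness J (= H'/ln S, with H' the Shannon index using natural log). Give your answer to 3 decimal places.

Total N = 1+1+1+1+1+1+2 = 8, so the proportions are 0.125, 0.125, 0.125, 0.125, 0.125, 0.125, 0.25 (working shown to 5 dp, full precision carried).
H' = −Σ pᵢ ln pᵢ = −((-0.25993) + (-0.25993) + (-0.25993) + (-0.25993) + (-0.25993) + (-0.25993) + (-0.34657)) = 1.90615.
With S = 7 species, ln S = 1.94591, so J = 1.90615/1.94591 = 0.97957, i.e. 0.980 to 3 decimal places.

0.980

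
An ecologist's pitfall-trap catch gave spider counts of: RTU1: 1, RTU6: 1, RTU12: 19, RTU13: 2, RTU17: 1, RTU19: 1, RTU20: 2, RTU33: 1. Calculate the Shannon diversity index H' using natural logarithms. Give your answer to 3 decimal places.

1.235

Total N = 1+1+19+2+1+1+2+1 = 28, so the proportions are 0.03571, 0.03571, 0.67857, 0.07143, 0.03571, 0.03571, 0.07143, 0.03571 (working shown to 5 dp, full precision carried).
Each pᵢ ln pᵢ term: 0.03571×(-3.33220)=-0.11901, 0.03571×(-3.33220)=-0.11901, 0.67857×(-0.38777)=-0.26313, 0.07143×(-2.63906)=-0.18850, 0.03571×(-3.33220)=-0.11901, 0.03571×(-3.33220)=-0.11901, 0.07143×(-2.63906)=-0.18850, 0.03571×(-3.33220)=-0.11901.
Sum = -1.23517, so H' = 1.235.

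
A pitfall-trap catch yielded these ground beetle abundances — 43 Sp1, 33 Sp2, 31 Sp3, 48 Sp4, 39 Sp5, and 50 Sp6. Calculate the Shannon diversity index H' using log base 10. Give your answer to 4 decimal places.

0.7715

Total N = 43+33+31+48+39+50 = 244, so the proportions are 0.17623, 0.135246, 0.127049, 0.196721, 0.159836, 0.204918 (working shown to 6 dp, full precision carried).
Each pᵢ log₁₀ pᵢ term: 0.17623×(-0.753921)=-0.132863, 0.135246×(-0.868876)=-0.117512, 0.127049×(-0.896028)=-0.113840, 0.196721×(-0.706149)=-0.138914, 0.159836×(-0.796325)=-0.127281, 0.204918×(-0.688420)=-0.141070.
Sum = -0.771480, so H' = 0.7715.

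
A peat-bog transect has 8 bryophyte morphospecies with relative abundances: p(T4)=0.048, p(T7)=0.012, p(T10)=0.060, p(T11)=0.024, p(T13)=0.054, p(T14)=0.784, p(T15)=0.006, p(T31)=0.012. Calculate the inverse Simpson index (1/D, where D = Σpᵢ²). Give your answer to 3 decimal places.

D = 0.048² + 0.012² + 0.06² + 0.024² + 0.054² + 0.784² + 0.006² + 0.012² = 0.002304 + 0.000144 + 0.003600 + 0.000576 + 0.002916 + 0.614656 + 0.000036 + 0.000144 = 0.624376 (working shown to 6 dp, full precision carried).
So 1/D = 1.60160, i.e. 1.602 to 3 decimal places.

1.602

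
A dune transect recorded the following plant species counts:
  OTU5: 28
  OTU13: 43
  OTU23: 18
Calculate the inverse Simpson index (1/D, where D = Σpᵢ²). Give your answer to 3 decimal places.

Total N = 28+43+18 = 89, so the proportions are 0.314607, 0.483146, 0.202247 (working shown to 6 dp, full precision carried).
D = 0.314607² + 0.483146² + 0.202247² = 0.098977 + 0.233430 + 0.040904 = 0.373311.
So 1/D = 2.67873, i.e. 2.679 to 3 decimal places.

2.679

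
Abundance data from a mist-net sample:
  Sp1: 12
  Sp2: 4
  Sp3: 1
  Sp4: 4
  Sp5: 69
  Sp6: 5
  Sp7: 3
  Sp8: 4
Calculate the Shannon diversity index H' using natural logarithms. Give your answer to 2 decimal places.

Total N = 12+4+1+4+69+5+3+4 = 102, so the proportions are 0.1176, 0.0392, 0.0098, 0.0392, 0.6765, 0.049, 0.0294, 0.0392 (working shown to 4 dp, full precision carried).
Each pᵢ ln pᵢ term: 0.1176×(-2.1401)=-0.2518, 0.0392×(-3.2387)=-0.1270, 0.0098×(-4.6250)=-0.0453, 0.0392×(-3.2387)=-0.1270, 0.6765×(-0.3909)=-0.2644, 0.049×(-3.0155)=-0.1478, 0.0294×(-3.5264)=-0.1037, 0.0392×(-3.2387)=-0.1270.
Sum = -1.1941, so H' = 1.19.

1.19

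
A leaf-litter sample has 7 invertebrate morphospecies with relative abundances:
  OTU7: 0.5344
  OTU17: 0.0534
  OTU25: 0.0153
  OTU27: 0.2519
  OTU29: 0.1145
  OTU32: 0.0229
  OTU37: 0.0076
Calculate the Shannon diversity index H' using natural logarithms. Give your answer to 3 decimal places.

Each pᵢ ln pᵢ term (working shown to 5 dp, full precision carried): 0.5344×(-0.62661)=-0.33486, 0.0534×(-2.92994)=-0.15646, 0.0153×(-4.17990)=-0.06395, 0.2519×(-1.37872)=-0.34730, 0.1145×(-2.16718)=-0.24814, 0.0229×(-3.77662)=-0.08648, 0.0076×(-4.87961)=-0.03709.
Sum = -1.27428, so H' = 1.274.

1.274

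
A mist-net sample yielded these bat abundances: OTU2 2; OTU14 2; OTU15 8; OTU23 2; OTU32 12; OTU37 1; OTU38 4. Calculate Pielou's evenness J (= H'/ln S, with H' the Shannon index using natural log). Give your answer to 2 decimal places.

Total N = 2+2+8+2+12+1+4 = 31, so the proportions are 0.0645, 0.0645, 0.2581, 0.0645, 0.3871, 0.0323, 0.129 (working shown to 4 dp, full precision carried).
H' = −Σ pᵢ ln pᵢ = −((-0.1768) + (-0.1768) + (-0.3496) + (-0.1768) + (-0.3674) + (-0.1108) + (-0.2642)) = 1.6224.
With S = 7 species, ln S = 1.9459, so J = 1.6224/1.9459 = 0.8338, i.e. 0.83 to 2 decimal places.

0.83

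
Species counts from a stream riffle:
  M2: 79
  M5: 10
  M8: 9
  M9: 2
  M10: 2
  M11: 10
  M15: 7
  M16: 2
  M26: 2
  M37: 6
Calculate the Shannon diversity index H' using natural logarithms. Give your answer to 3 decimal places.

Total N = 79+10+9+2+2+10+7+2+2+6 = 129, so the proportions are 0.6124, 0.07752, 0.06977, 0.0155, 0.0155, 0.07752, 0.05426, 0.0155, 0.0155, 0.04651 (working shown to 5 dp, full precision carried).
Each pᵢ ln pᵢ term: 0.6124×(-0.49036)=-0.30030, 0.07752×(-2.55723)=-0.19823, 0.06977×(-2.66259)=-0.18576, 0.0155×(-4.16667)=-0.06460, 0.0155×(-4.16667)=-0.06460, 0.07752×(-2.55723)=-0.19823, 0.05426×(-2.91390)=-0.15812, 0.0155×(-4.16667)=-0.06460, 0.0155×(-4.16667)=-0.06460, 0.04651×(-3.06805)=-0.14270.
Sum = -1.44175, so H' = 1.442.

1.442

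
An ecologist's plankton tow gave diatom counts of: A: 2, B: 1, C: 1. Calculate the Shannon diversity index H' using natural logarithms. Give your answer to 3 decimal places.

Total N = 2+1+1 = 4, so the proportions are 0.5, 0.25, 0.25 (working shown to 5 dp, full precision carried).
Each pᵢ ln pᵢ term: 0.5×(-0.69315)=-0.34657, 0.25×(-1.38629)=-0.34657, 0.25×(-1.38629)=-0.34657.
Sum = -1.03972, so H' = 1.040.

1.040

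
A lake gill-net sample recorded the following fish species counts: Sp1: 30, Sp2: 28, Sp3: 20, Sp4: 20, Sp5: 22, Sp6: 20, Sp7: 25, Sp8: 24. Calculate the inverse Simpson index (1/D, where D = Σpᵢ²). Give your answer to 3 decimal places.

Total N = 30+28+20+20+22+20+25+24 = 189, so the proportions are 0.1587302, 0.1481481, 0.1058201, 0.1058201, 0.1164021, 0.1058201, 0.1322751, 0.1269841 (working shown to 7 dp, full precision carried).
D = 0.1587302² + 0.1481481² + 0.1058201² + 0.1058201² + 0.1164021² + 0.1058201² + 0.1322751² + 0.1269841² = 0.0251953 + 0.0219479 + 0.0111979 + 0.0111979 + 0.0135495 + 0.0111979 + 0.0174967 + 0.0161250 = 0.1279080.
So 1/D = 7.81812, i.e. 7.818 to 3 decimal places.

7.818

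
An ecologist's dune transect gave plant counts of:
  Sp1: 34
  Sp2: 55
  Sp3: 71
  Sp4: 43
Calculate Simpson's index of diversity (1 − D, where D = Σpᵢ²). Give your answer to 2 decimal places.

Total N = 34+55+71+43 = 203, so the proportions are 0.1675, 0.2709, 0.3498, 0.2118 (working shown to 4 dp, full precision carried).
D = 0.1675² + 0.2709² + 0.3498² + 0.2118² = 0.0281 + 0.0734 + 0.1223 + 0.0449 = 0.2687.
So 1 − D = 0.7313, i.e. 0.73 to 2 decimal places.

0.73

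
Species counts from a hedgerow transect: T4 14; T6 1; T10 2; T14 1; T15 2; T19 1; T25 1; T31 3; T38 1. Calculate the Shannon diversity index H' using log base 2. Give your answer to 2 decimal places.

Total N = 14+1+2+1+2+1+1+3+1 = 26, so the proportions are 0.5385, 0.0385, 0.0769, 0.0385, 0.0769, 0.0385, 0.0385, 0.1154, 0.0385 (working shown to 4 dp, full precision carried).
Each pᵢ log₂ pᵢ term: 0.5385×(-0.8931)=-0.4809, 0.0385×(-4.7004)=-0.1808, 0.0769×(-3.7004)=-0.2846, 0.0385×(-4.7004)=-0.1808, 0.0769×(-3.7004)=-0.2846, 0.0385×(-4.7004)=-0.1808, 0.0385×(-4.7004)=-0.1808, 0.1154×(-3.1155)=-0.3595, 0.0385×(-4.7004)=-0.1808.
Sum = -2.3136, so H' = 2.31.

2.31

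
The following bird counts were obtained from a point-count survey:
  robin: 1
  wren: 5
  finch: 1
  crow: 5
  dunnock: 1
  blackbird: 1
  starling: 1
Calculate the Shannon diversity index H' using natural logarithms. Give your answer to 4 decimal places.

1.6351

Total N = 1+5+1+5+1+1+1 = 15, so the proportions are 0.066667, 0.333333, 0.066667, 0.333333, 0.066667, 0.066667, 0.066667 (working shown to 6 dp, full precision carried).
Each pᵢ ln pᵢ term: 0.066667×(-2.708050)=-0.180537, 0.333333×(-1.098612)=-0.366204, 0.066667×(-2.708050)=-0.180537, 0.333333×(-1.098612)=-0.366204, 0.066667×(-2.708050)=-0.180537, 0.066667×(-2.708050)=-0.180537, 0.066667×(-2.708050)=-0.180537.
Sum = -1.635092, so H' = 1.6351.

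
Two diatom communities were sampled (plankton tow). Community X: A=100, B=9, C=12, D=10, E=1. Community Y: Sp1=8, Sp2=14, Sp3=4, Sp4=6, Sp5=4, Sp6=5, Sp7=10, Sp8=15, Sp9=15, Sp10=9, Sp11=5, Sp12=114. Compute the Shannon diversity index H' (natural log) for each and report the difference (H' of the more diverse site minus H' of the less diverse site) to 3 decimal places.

0.884

Community X: N=132, proportions 0.75758, 0.06818, 0.09091, 0.07576, 0.00758, giving H' = 0.84389 (working shown to 5 dp, full precision carried).
Community Y: N=209, proportions 0.03828, 0.06699, 0.01914, 0.02871, 0.01914, 0.02392, 0.04785, 0.07177, 0.07177, 0.04306, 0.02392, 0.54545, giving H' = 1.72757.
Difference = |0.84389 − 1.72757| = 0.88368, i.e. 0.884 to 3 decimal places.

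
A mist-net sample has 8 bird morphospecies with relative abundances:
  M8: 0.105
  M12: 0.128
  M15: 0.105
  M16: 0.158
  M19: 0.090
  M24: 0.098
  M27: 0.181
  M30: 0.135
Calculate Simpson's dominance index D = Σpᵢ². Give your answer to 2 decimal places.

0.13

D = 0.105² + 0.128² + 0.105² + 0.158² + 0.09² + 0.098² + 0.181² + 0.135² = 0.0110 + 0.0164 + 0.0110 + 0.0250 + 0.0081 + 0.0096 + 0.0328 + 0.0182 = 0.1321 (working shown to 4 dp, full precision carried).
To 2 decimal places, D = 0.13.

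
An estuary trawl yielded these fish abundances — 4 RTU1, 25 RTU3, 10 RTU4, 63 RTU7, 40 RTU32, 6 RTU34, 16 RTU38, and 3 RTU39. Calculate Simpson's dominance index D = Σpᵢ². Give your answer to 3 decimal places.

Total N = 4+25+10+63+40+6+16+3 = 167, so the proportions are 0.02395, 0.1497, 0.05988, 0.37725, 0.23952, 0.03593, 0.09581, 0.01796 (working shown to 5 dp, full precision carried).
D = 0.02395² + 0.1497² + 0.05988² + 0.37725² + 0.23952² + 0.03593² + 0.09581² + 0.01796² = 0.00057 + 0.02241 + 0.00359 + 0.14231 + 0.05737 + 0.00129 + 0.00918 + 0.00032 = 0.23705.
To 3 decimal places, D = 0.237.

0.237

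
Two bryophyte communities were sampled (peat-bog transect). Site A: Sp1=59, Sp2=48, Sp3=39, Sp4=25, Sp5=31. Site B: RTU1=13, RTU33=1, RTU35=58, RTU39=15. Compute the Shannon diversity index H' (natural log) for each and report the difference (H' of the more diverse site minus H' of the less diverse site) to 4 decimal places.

Site A: N=202, proportions 0.2920792, 0.2376238, 0.1930693, 0.1237624, 0.1534653, giving H' = 1.5647194 (working shown to 7 dp, full precision carried).
Site B: N=87, proportions 0.1494253, 0.0114943, 0.6666667, 0.1724138, giving H' = 0.9087726.
Difference = |1.5647194 − 0.9087726| = 0.6559468, i.e. 0.6559 to 4 decimal places.

0.6559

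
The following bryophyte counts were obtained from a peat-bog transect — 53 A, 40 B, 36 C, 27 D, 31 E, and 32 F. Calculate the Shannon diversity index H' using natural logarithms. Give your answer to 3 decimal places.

Total N = 53+40+36+27+31+32 = 219, so the proportions are 0.24201, 0.18265, 0.16438, 0.12329, 0.14155, 0.14612 (working shown to 5 dp, full precision carried).
Each pᵢ ln pᵢ term: 0.24201×(-1.41878)=-0.34336, 0.18265×(-1.70019)=-0.31054, 0.16438×(-1.80555)=-0.29680, 0.12329×(-2.09323)=-0.25807, 0.14155×(-1.95508)=-0.27675, 0.14612×(-1.92334)=-0.28104.
Sum = -1.76655, so H' = 1.767.

1.767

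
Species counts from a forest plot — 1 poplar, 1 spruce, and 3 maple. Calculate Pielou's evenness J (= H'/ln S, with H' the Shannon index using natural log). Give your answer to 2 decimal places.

Total N = 1+1+3 = 5, so the proportions are 0.2, 0.2, 0.6 (working shown to 5 dp, full precision carried).
H' = −Σ pᵢ ln pᵢ = −((-0.32189) + (-0.32189) + (-0.30650)) = 0.95027.
With S = 3 species, ln S = 1.09861, so J = 0.95027/1.09861 = 0.86497, i.e. 0.86 to 2 decimal places.

0.86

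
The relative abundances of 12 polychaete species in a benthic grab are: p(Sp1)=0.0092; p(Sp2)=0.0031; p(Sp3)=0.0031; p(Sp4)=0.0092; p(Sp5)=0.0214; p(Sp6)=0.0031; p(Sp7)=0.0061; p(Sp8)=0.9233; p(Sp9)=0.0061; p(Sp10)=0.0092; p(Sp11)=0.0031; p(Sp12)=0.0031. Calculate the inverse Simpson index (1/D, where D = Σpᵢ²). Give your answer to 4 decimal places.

1.1719

D = 0.0092² + 0.0031² + 0.0031² + 0.0092² + 0.0214² + 0.0031² + 0.0061² + 0.9233² + 0.0061² + 0.0092² + 0.0031² + 0.0031² = 0.0000846 + 0.0000096 + 0.0000096 + 0.0000846 + 0.0004580 + 0.0000096 + 0.0000372 + 0.8524829 + 0.0000372 + 0.0000846 + 0.0000096 + 0.0000096 = 0.8533172 (working shown to 7 dp, full precision carried).
So 1/D = 1.171897, i.e. 1.1719 to 4 decimal places.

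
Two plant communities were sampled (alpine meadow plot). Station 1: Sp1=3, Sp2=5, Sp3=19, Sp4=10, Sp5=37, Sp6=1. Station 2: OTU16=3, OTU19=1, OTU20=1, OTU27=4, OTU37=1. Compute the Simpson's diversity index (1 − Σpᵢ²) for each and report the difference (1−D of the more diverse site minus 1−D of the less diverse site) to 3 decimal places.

0.052

Station 1: N=75, proportions 0.04, 0.06667, 0.25333, 0.13333, 0.49333, 0.01333, giving 1−D = 0.66844 (working shown to 5 dp, full precision carried).
Station 2: N=10, proportions 0.3, 0.1, 0.1, 0.4, 0.1, giving 1−D = 0.72000.
Difference = |0.66844 − 0.72000| = 0.05156, i.e. 0.052 to 3 decimal places.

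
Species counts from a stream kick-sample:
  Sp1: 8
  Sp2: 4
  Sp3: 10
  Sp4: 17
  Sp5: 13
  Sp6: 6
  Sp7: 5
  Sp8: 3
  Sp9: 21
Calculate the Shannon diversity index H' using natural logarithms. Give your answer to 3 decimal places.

2.021

Total N = 8+4+10+17+13+6+5+3+21 = 87, so the proportions are 0.09195, 0.04598, 0.11494, 0.1954, 0.14943, 0.06897, 0.05747, 0.03448, 0.24138 (working shown to 5 dp, full precision carried).
Each pᵢ ln pᵢ term: 0.09195×(-2.38647)=-0.21945, 0.04598×(-3.07961)=-0.14159, 0.11494×(-2.16332)=-0.24866, 0.1954×(-1.63269)=-0.31903, 0.14943×(-1.90096)=-0.28405, 0.06897×(-2.67415)=-0.18442, 0.05747×(-2.85647)=-0.16416, 0.03448×(-3.36730)=-0.11611, 0.24138×(-1.42139)=-0.34309.
Sum = -2.02057, so H' = 2.021.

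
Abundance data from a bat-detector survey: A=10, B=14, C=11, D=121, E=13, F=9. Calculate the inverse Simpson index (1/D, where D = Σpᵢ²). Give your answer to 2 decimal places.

Total N = 10+14+11+121+13+9 = 178, so the proportions are 0.05618, 0.07865, 0.0618, 0.67978, 0.07303, 0.05056 (working shown to 5 dp, full precision carried).
D = 0.05618² + 0.07865² + 0.0618² + 0.67978² + 0.07303² + 0.05056² = 0.00316 + 0.00619 + 0.00382 + 0.46209 + 0.00533 + 0.00256 = 0.48315.
So 1/D = 2.0698, i.e. 2.07 to 2 decimal places.

2.07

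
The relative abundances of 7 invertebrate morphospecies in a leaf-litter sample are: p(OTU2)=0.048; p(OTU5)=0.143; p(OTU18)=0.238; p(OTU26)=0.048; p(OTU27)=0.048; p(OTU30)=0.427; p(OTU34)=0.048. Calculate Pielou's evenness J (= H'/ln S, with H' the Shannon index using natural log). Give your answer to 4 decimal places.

H' = −Σ pᵢ ln pᵢ = −((-0.145755) + (-0.278122) + (-0.341645) + (-0.145755) + (-0.145755) + (-0.363365) + (-0.145755)) = 1.566151 (working shown to 6 dp, full precision carried).
With S = 7 species, ln S = 1.945910, so J = 1.566151/1.945910 = 0.804842, i.e. 0.8048 to 4 decimal places.

0.8048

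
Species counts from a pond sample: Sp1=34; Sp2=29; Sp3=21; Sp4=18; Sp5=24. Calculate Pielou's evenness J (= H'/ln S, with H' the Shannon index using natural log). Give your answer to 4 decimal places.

0.9842

Total N = 34+29+21+18+24 = 126, so the proportions are 0.269841, 0.230159, 0.166667, 0.142857, 0.190476 (working shown to 6 dp, full precision carried).
H' = −Σ pᵢ ln pᵢ = −((-0.353471) + (-0.338100) + (-0.298627) + (-0.277987) + (-0.315853)) = 1.584038.
With S = 5 species, ln S = 1.609438, so J = 1.584038/1.609438 = 0.984218, i.e. 0.9842 to 4 decimal places.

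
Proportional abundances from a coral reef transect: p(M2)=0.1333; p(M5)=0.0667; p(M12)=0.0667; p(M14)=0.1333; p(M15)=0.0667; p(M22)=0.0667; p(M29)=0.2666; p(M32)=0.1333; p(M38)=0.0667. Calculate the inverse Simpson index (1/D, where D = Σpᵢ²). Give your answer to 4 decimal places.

6.8200

D = 0.1333² + 0.0667² + 0.0667² + 0.1333² + 0.0667² + 0.0667² + 0.2666² + 0.1333² + 0.0667² = 0.01776889 + 0.00444889 + 0.00444889 + 0.01776889 + 0.00444889 + 0.00444889 + 0.07107556 + 0.01776889 + 0.00444889 = 0.14662668 (working shown to 8 dp, full precision carried).
So 1/D = 6.820041, i.e. 6.8200 to 4 decimal places.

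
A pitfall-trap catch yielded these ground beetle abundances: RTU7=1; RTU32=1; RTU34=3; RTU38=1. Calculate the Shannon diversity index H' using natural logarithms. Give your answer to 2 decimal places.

1.24

Total N = 1+1+3+1 = 6, so the proportions are 0.1667, 0.1667, 0.5, 0.1667 (working shown to 4 dp, full precision carried).
Each pᵢ ln pᵢ term: 0.1667×(-1.7918)=-0.2986, 0.1667×(-1.7918)=-0.2986, 0.5×(-0.6931)=-0.3466, 0.1667×(-1.7918)=-0.2986.
Sum = -1.2425, so H' = 1.24.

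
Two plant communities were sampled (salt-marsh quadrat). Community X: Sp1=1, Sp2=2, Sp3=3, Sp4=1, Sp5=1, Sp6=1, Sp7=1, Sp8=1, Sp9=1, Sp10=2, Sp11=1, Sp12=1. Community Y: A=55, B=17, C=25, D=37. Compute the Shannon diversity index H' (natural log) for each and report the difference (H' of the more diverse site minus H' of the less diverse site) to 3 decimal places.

1.097

Community X: N=16, proportions 0.0625, 0.125, 0.1875, 0.0625, 0.0625, 0.0625, 0.0625, 0.0625, 0.0625, 0.125, 0.0625, 0.0625, giving H' = 2.39331 (working shown to 5 dp, full precision carried).
Community Y: N=134, proportions 0.41045, 0.12687, 0.18657, 0.27612, giving H' = 1.29602.
Difference = |2.39331 − 1.29602| = 1.09729, i.e. 1.097 to 3 decimal places.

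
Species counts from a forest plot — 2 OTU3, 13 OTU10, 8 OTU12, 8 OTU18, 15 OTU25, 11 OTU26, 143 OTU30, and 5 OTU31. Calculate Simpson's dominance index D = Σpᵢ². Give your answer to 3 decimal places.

0.503

Total N = 2+13+8+8+15+11+143+5 = 205, so the proportions are 0.00976, 0.06341, 0.03902, 0.03902, 0.07317, 0.05366, 0.69756, 0.02439 (working shown to 5 dp, full precision carried).
D = 0.00976² + 0.06341² + 0.03902² + 0.03902² + 0.07317² + 0.05366² + 0.69756² + 0.02439² = 0.00010 + 0.00402 + 0.00152 + 0.00152 + 0.00535 + 0.00288 + 0.48659 + 0.00059 = 0.50258.
To 3 decimal places, D = 0.503.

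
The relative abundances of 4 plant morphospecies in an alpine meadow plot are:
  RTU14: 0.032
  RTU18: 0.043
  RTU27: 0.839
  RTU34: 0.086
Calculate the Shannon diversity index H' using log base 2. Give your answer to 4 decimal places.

0.8710

Each pᵢ log₂ pᵢ term (working shown to 6 dp, full precision carried): 0.032×(-4.965784)=-0.158905, 0.043×(-4.539520)=-0.195199, 0.839×(-0.253257)=-0.212483, 0.086×(-3.539520)=-0.304399.
Sum = -0.870986, so H' = 0.8710.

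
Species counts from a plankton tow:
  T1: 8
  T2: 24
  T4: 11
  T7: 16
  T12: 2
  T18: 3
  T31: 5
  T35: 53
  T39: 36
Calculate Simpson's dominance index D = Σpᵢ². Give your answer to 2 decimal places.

0.21

Total N = 8+24+11+16+2+3+5+53+36 = 158, so the proportions are 0.0506, 0.1519, 0.0696, 0.1013, 0.0127, 0.019, 0.0316, 0.3354, 0.2278 (working shown to 4 dp, full precision carried).
D = 0.0506² + 0.1519² + 0.0696² + 0.1013² + 0.0127² + 0.019² + 0.0316² + 0.3354² + 0.2278² = 0.0026 + 0.0231 + 0.0048 + 0.0103 + 0.0002 + 0.0004 + 0.0010 + 0.1125 + 0.0519 = 0.2067.
To 2 decimal places, D = 0.21.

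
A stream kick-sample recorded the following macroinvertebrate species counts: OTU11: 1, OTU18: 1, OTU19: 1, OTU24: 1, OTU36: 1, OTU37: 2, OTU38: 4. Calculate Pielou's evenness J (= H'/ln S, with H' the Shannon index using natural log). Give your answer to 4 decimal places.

0.9084

Total N = 1+1+1+1+1+2+4 = 11, so the proportions are 0.0909091, 0.0909091, 0.0909091, 0.0909091, 0.0909091, 0.1818182, 0.3636364 (working shown to 7 dp, full precision carried).
H' = −Σ pᵢ ln pᵢ = −((-0.2179905) + (-0.2179905) + (-0.2179905) + (-0.2179905) + (-0.2179905) + (-0.3099542) + (-0.3678549)) = 1.7677615.
With S = 7 species, ln S = 1.9459101, so J = 1.7677615/1.9459101 = 0.9084497, i.e. 0.9084 to 4 decimal places.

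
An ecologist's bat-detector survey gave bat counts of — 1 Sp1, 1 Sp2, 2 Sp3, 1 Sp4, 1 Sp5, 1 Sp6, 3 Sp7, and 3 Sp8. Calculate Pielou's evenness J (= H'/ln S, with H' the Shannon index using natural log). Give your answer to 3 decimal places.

0.938

Total N = 1+1+2+1+1+1+3+3 = 13, so the proportions are 0.07692, 0.07692, 0.15385, 0.07692, 0.07692, 0.07692, 0.23077, 0.23077 (working shown to 5 dp, full precision carried).
H' = −Σ pᵢ ln pᵢ = −((-0.19730) + (-0.19730) + (-0.28797) + (-0.19730) + (-0.19730) + (-0.19730) + (-0.33839) + (-0.33839)) = 1.95126.
With S = 8 species, ln S = 2.07944, so J = 1.95126/2.07944 = 0.93836, i.e. 0.938 to 3 decimal places.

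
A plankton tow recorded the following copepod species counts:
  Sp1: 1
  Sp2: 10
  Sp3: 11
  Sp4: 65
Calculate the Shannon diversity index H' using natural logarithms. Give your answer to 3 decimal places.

0.779

Total N = 1+10+11+65 = 87, so the proportions are 0.01149, 0.11494, 0.12644, 0.74713 (working shown to 5 dp, full precision carried).
Each pᵢ ln pᵢ term: 0.01149×(-4.46591)=-0.05133, 0.11494×(-2.16332)=-0.24866, 0.12644×(-2.06801)=-0.26147, 0.74713×(-0.29152)=-0.21780.
Sum = -0.77927, so H' = 0.779.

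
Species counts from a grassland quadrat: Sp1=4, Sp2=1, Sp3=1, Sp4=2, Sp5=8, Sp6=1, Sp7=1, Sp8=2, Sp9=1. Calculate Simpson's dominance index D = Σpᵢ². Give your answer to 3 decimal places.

Total N = 4+1+1+2+8+1+1+2+1 = 21, so the proportions are 0.19048, 0.04762, 0.04762, 0.09524, 0.38095, 0.04762, 0.04762, 0.09524, 0.04762 (working shown to 5 dp, full precision carried).
D = 0.19048² + 0.04762² + 0.04762² + 0.09524² + 0.38095² + 0.04762² + 0.04762² + 0.09524² + 0.04762² = 0.03628 + 0.00227 + 0.00227 + 0.00907 + 0.14512 + 0.00227 + 0.00227 + 0.00907 + 0.00227 = 0.21088.
To 3 decimal places, D = 0.211.

0.211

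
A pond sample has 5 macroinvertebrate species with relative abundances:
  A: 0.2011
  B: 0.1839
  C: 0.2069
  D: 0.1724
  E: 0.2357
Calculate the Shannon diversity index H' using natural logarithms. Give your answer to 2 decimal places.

Each pᵢ ln pᵢ term (working shown to 4 dp, full precision carried): 0.2011×(-1.6040)=-0.3226, 0.1839×(-1.6934)=-0.3114, 0.2069×(-1.5755)=-0.3260, 0.1724×(-1.7579)=-0.3031, 0.2357×(-1.4452)=-0.3406.
Sum = -1.6036, so H' = 1.60.

1.60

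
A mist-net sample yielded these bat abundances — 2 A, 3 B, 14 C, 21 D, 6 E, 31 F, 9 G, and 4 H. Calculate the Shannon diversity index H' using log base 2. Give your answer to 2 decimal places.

Total N = 2+3+14+21+6+31+9+4 = 90, so the proportions are 0.0222, 0.0333, 0.1556, 0.2333, 0.0667, 0.3444, 0.1, 0.0444 (working shown to 4 dp, full precision carried).
Each pᵢ log₂ pᵢ term: 0.0222×(-5.4919)=-0.1220, 0.0333×(-4.9069)=-0.1636, 0.1556×(-2.6845)=-0.4176, 0.2333×(-2.0995)=-0.4899, 0.0667×(-3.9069)=-0.2605, 0.3444×(-1.5377)=-0.5296, 0.1×(-3.3219)=-0.3322, 0.0444×(-4.4919)=-0.1996.
Sum = -2.5150, so H' = 2.52.

2.52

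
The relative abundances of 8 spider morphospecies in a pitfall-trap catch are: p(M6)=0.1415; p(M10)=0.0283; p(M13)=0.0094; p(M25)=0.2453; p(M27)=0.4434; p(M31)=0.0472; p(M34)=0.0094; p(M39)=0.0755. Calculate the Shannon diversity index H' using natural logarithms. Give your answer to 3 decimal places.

1.510

Each pᵢ ln pᵢ term (working shown to 5 dp, full precision carried): 0.1415×(-1.95546)=-0.27670, 0.0283×(-3.56489)=-0.10089, 0.0094×(-4.66705)=-0.04387, 0.2453×(-1.40527)=-0.34471, 0.4434×(-0.81328)=-0.36061, 0.0472×(-3.05336)=-0.14412, 0.0094×(-4.66705)=-0.04387, 0.0755×(-2.58362)=-0.19506.
Sum = -1.50983, so H' = 1.510.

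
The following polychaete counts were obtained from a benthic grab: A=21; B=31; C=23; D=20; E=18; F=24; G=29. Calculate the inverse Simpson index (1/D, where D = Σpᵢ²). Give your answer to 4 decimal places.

6.7672

Total N = 21+31+23+20+18+24+29 = 166, so the proportions are 0.12650602, 0.18674699, 0.13855422, 0.12048193, 0.10843373, 0.14457831, 0.1746988 (working shown to 8 dp, full precision carried).
D = 0.12650602² + 0.18674699² + 0.13855422² + 0.12048193² + 0.10843373² + 0.14457831² + 0.1746988² = 0.01600377 + 0.03487444 + 0.01919727 + 0.01451589 + 0.01175787 + 0.02090289 + 0.03051967 = 0.14777181.
So 1/D = 6.767191, i.e. 6.7672 to 4 decimal places.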